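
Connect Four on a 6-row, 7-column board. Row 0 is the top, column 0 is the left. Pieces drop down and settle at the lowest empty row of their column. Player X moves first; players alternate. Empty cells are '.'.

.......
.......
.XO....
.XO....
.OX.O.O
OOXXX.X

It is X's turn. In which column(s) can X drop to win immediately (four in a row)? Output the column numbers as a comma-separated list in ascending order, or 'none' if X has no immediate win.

col 0: drop X → no win
col 1: drop X → no win
col 2: drop X → no win
col 3: drop X → no win
col 4: drop X → no win
col 5: drop X → WIN!
col 6: drop X → no win

Answer: 5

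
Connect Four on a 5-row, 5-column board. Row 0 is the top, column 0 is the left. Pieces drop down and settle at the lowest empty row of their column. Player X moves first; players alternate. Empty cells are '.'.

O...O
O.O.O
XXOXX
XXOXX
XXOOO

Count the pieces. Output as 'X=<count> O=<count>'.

X=10 O=10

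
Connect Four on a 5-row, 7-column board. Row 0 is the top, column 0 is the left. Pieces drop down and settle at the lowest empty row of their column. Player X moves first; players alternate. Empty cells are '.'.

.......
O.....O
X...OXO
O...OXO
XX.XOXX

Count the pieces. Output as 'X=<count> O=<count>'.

X=8 O=8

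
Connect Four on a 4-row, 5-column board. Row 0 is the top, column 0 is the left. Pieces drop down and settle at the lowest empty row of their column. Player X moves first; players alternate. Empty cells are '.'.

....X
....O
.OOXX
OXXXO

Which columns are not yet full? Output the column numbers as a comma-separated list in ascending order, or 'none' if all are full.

Answer: 0,1,2,3

Derivation:
col 0: top cell = '.' → open
col 1: top cell = '.' → open
col 2: top cell = '.' → open
col 3: top cell = '.' → open
col 4: top cell = 'X' → FULL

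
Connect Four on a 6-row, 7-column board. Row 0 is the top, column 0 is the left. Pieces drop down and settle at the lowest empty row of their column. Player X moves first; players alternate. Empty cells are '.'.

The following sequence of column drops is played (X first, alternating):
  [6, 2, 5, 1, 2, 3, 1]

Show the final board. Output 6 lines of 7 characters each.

Answer: .......
.......
.......
.......
.XX....
.OOO.XX

Derivation:
Move 1: X drops in col 6, lands at row 5
Move 2: O drops in col 2, lands at row 5
Move 3: X drops in col 5, lands at row 5
Move 4: O drops in col 1, lands at row 5
Move 5: X drops in col 2, lands at row 4
Move 6: O drops in col 3, lands at row 5
Move 7: X drops in col 1, lands at row 4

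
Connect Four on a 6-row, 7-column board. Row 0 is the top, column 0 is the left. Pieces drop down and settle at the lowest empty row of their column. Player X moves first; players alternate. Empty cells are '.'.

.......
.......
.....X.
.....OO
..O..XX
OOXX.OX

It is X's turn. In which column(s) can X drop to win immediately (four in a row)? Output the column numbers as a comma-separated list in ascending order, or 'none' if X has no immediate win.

col 0: drop X → no win
col 1: drop X → no win
col 2: drop X → no win
col 3: drop X → no win
col 4: drop X → no win
col 5: drop X → no win
col 6: drop X → no win

Answer: none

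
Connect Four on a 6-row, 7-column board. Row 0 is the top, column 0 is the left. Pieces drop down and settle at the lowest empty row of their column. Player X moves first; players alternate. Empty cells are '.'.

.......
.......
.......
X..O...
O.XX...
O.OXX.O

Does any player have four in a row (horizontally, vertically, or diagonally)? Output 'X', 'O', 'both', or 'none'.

none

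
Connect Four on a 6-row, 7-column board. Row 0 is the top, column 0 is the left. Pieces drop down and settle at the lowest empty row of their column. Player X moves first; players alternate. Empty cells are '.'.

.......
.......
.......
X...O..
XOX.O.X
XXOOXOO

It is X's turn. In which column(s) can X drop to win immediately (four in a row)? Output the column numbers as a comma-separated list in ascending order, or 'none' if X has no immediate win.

Answer: 0

Derivation:
col 0: drop X → WIN!
col 1: drop X → no win
col 2: drop X → no win
col 3: drop X → no win
col 4: drop X → no win
col 5: drop X → no win
col 6: drop X → no win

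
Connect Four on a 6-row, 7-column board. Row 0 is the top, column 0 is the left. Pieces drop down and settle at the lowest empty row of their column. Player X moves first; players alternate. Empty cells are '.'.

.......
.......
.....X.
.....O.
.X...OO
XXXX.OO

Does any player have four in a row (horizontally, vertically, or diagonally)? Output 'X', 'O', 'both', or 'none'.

X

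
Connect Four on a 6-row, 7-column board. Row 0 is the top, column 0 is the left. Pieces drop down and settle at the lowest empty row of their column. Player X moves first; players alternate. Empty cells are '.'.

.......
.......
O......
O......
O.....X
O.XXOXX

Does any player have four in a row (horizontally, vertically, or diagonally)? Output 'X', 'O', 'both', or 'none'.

O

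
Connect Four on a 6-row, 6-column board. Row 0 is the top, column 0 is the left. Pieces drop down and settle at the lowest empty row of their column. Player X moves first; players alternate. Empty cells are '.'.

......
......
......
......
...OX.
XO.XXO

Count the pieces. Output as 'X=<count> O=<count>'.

X=4 O=3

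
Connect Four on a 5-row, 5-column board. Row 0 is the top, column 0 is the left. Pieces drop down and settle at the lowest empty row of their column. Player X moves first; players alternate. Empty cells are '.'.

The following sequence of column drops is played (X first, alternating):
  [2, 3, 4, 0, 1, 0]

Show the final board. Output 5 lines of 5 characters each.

Move 1: X drops in col 2, lands at row 4
Move 2: O drops in col 3, lands at row 4
Move 3: X drops in col 4, lands at row 4
Move 4: O drops in col 0, lands at row 4
Move 5: X drops in col 1, lands at row 4
Move 6: O drops in col 0, lands at row 3

Answer: .....
.....
.....
O....
OXXOX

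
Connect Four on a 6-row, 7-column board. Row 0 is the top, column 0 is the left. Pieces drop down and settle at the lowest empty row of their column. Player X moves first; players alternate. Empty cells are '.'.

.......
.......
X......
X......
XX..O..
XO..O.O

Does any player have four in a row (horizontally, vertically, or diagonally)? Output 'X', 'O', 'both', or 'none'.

X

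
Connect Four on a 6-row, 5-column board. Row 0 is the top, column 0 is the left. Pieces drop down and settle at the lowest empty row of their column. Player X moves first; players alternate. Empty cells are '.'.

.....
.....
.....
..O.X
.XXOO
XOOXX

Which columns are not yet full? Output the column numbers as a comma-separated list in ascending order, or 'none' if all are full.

Answer: 0,1,2,3,4

Derivation:
col 0: top cell = '.' → open
col 1: top cell = '.' → open
col 2: top cell = '.' → open
col 3: top cell = '.' → open
col 4: top cell = '.' → open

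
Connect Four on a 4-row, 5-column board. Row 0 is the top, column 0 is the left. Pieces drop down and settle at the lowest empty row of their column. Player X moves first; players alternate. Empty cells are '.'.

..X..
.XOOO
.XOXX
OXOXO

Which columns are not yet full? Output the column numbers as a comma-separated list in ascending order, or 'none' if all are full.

Answer: 0,1,3,4

Derivation:
col 0: top cell = '.' → open
col 1: top cell = '.' → open
col 2: top cell = 'X' → FULL
col 3: top cell = '.' → open
col 4: top cell = '.' → open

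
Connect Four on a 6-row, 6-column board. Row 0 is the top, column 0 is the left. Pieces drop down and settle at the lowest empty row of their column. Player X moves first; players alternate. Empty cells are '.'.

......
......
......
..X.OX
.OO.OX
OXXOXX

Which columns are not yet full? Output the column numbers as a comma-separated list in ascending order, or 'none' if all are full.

col 0: top cell = '.' → open
col 1: top cell = '.' → open
col 2: top cell = '.' → open
col 3: top cell = '.' → open
col 4: top cell = '.' → open
col 5: top cell = '.' → open

Answer: 0,1,2,3,4,5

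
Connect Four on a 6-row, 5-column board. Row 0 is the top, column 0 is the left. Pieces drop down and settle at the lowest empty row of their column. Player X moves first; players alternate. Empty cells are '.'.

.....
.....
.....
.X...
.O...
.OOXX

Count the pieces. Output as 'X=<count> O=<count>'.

X=3 O=3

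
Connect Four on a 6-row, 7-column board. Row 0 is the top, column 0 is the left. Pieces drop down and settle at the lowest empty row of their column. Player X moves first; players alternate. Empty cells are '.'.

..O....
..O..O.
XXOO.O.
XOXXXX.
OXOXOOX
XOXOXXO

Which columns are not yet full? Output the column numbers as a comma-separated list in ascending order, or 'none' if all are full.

Answer: 0,1,3,4,5,6

Derivation:
col 0: top cell = '.' → open
col 1: top cell = '.' → open
col 2: top cell = 'O' → FULL
col 3: top cell = '.' → open
col 4: top cell = '.' → open
col 5: top cell = '.' → open
col 6: top cell = '.' → open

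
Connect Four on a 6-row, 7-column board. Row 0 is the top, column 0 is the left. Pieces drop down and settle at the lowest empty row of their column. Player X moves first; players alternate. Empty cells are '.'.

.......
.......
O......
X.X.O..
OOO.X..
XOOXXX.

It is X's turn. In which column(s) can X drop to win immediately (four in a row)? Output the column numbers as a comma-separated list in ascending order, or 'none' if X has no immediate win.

col 0: drop X → no win
col 1: drop X → no win
col 2: drop X → no win
col 3: drop X → no win
col 4: drop X → no win
col 5: drop X → no win
col 6: drop X → WIN!

Answer: 6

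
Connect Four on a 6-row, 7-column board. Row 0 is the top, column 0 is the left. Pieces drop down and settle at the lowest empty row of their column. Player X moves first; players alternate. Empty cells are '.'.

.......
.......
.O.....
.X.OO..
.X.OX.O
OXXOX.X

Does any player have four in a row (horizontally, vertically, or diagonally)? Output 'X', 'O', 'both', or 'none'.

none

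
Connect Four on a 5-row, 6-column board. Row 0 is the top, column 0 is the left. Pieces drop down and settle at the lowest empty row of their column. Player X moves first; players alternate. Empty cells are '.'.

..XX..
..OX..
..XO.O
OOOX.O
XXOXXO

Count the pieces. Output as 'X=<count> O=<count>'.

X=9 O=9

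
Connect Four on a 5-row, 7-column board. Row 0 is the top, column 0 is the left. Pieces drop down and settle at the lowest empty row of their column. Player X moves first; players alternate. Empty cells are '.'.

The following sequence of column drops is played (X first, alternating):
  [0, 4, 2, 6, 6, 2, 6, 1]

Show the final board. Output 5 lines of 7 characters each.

Move 1: X drops in col 0, lands at row 4
Move 2: O drops in col 4, lands at row 4
Move 3: X drops in col 2, lands at row 4
Move 4: O drops in col 6, lands at row 4
Move 5: X drops in col 6, lands at row 3
Move 6: O drops in col 2, lands at row 3
Move 7: X drops in col 6, lands at row 2
Move 8: O drops in col 1, lands at row 4

Answer: .......
.......
......X
..O...X
XOX.O.O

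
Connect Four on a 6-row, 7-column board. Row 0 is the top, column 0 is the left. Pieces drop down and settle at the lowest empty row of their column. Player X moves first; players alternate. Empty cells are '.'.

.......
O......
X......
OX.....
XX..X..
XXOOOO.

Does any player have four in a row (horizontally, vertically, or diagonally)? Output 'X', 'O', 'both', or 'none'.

O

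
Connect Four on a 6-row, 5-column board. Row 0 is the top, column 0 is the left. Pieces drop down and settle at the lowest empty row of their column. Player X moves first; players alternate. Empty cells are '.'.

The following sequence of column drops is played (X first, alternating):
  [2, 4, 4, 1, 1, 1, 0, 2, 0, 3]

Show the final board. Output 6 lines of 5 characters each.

Move 1: X drops in col 2, lands at row 5
Move 2: O drops in col 4, lands at row 5
Move 3: X drops in col 4, lands at row 4
Move 4: O drops in col 1, lands at row 5
Move 5: X drops in col 1, lands at row 4
Move 6: O drops in col 1, lands at row 3
Move 7: X drops in col 0, lands at row 5
Move 8: O drops in col 2, lands at row 4
Move 9: X drops in col 0, lands at row 4
Move 10: O drops in col 3, lands at row 5

Answer: .....
.....
.....
.O...
XXO.X
XOXOO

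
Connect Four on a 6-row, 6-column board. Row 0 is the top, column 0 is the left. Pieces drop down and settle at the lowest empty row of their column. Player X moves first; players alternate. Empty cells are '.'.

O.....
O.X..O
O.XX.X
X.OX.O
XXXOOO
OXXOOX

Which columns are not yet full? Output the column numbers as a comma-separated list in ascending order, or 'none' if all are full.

col 0: top cell = 'O' → FULL
col 1: top cell = '.' → open
col 2: top cell = '.' → open
col 3: top cell = '.' → open
col 4: top cell = '.' → open
col 5: top cell = '.' → open

Answer: 1,2,3,4,5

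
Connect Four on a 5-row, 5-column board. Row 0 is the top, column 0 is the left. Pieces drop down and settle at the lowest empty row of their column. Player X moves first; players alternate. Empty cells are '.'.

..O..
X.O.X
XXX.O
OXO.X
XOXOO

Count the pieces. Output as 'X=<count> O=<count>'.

X=9 O=8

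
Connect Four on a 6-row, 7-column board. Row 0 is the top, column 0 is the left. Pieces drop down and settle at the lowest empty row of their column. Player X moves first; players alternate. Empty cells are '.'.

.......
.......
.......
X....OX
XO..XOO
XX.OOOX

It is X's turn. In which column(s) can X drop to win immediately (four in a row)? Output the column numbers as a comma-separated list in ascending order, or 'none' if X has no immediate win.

col 0: drop X → WIN!
col 1: drop X → no win
col 2: drop X → no win
col 3: drop X → no win
col 4: drop X → no win
col 5: drop X → no win
col 6: drop X → no win

Answer: 0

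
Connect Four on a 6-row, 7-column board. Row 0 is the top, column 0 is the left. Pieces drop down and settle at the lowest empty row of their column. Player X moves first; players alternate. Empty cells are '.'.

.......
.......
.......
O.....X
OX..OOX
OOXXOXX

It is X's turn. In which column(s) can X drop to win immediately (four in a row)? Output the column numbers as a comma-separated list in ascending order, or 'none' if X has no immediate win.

col 0: drop X → no win
col 1: drop X → no win
col 2: drop X → no win
col 3: drop X → no win
col 4: drop X → no win
col 5: drop X → no win
col 6: drop X → WIN!

Answer: 6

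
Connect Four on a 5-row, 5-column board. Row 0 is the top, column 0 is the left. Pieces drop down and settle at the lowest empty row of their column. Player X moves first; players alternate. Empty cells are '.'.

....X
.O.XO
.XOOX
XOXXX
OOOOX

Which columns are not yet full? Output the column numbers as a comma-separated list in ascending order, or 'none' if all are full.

Answer: 0,1,2,3

Derivation:
col 0: top cell = '.' → open
col 1: top cell = '.' → open
col 2: top cell = '.' → open
col 3: top cell = '.' → open
col 4: top cell = 'X' → FULL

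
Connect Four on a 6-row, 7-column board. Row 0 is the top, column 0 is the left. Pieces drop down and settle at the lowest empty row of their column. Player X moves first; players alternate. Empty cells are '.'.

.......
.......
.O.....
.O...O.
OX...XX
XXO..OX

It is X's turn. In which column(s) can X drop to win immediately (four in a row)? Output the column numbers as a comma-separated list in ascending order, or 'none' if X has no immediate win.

Answer: none

Derivation:
col 0: drop X → no win
col 1: drop X → no win
col 2: drop X → no win
col 3: drop X → no win
col 4: drop X → no win
col 5: drop X → no win
col 6: drop X → no win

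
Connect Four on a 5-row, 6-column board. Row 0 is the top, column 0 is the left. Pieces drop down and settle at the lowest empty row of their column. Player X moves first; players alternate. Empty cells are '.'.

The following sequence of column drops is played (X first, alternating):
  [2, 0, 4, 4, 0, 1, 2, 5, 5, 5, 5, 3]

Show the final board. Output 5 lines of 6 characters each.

Answer: ......
.....X
.....O
X.X.OX
OOXOXO

Derivation:
Move 1: X drops in col 2, lands at row 4
Move 2: O drops in col 0, lands at row 4
Move 3: X drops in col 4, lands at row 4
Move 4: O drops in col 4, lands at row 3
Move 5: X drops in col 0, lands at row 3
Move 6: O drops in col 1, lands at row 4
Move 7: X drops in col 2, lands at row 3
Move 8: O drops in col 5, lands at row 4
Move 9: X drops in col 5, lands at row 3
Move 10: O drops in col 5, lands at row 2
Move 11: X drops in col 5, lands at row 1
Move 12: O drops in col 3, lands at row 4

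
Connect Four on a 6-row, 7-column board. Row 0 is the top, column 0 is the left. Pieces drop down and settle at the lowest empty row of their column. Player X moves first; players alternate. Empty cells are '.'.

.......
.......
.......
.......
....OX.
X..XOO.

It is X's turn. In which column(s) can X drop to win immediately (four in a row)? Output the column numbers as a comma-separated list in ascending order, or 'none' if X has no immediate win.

col 0: drop X → no win
col 1: drop X → no win
col 2: drop X → no win
col 3: drop X → no win
col 4: drop X → no win
col 5: drop X → no win
col 6: drop X → no win

Answer: none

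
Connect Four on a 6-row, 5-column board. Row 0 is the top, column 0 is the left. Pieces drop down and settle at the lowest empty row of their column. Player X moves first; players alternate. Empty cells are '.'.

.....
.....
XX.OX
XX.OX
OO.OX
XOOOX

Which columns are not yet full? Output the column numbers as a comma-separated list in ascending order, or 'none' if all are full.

col 0: top cell = '.' → open
col 1: top cell = '.' → open
col 2: top cell = '.' → open
col 3: top cell = '.' → open
col 4: top cell = '.' → open

Answer: 0,1,2,3,4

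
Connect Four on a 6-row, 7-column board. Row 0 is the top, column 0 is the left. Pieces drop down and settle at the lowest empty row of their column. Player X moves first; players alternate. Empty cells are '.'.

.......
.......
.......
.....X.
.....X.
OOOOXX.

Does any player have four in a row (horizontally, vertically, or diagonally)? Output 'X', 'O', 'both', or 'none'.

O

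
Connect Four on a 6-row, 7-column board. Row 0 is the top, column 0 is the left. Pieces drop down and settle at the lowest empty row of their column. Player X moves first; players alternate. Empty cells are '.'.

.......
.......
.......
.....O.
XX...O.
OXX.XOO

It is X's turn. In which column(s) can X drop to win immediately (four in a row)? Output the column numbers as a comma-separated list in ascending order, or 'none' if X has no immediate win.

col 0: drop X → no win
col 1: drop X → no win
col 2: drop X → no win
col 3: drop X → WIN!
col 4: drop X → no win
col 5: drop X → no win
col 6: drop X → no win

Answer: 3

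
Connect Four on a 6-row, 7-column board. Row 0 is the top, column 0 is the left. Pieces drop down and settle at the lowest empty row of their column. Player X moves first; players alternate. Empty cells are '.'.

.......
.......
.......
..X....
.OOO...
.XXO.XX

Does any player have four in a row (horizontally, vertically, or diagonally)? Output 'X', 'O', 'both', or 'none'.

none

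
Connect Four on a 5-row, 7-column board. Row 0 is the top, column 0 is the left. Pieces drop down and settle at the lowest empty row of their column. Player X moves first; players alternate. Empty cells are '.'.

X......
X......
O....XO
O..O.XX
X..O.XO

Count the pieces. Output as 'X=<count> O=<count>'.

X=7 O=6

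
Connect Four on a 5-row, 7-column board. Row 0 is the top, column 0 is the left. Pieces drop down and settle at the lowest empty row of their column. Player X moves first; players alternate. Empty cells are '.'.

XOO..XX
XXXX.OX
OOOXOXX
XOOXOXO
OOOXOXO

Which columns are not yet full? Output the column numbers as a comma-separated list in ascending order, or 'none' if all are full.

col 0: top cell = 'X' → FULL
col 1: top cell = 'O' → FULL
col 2: top cell = 'O' → FULL
col 3: top cell = '.' → open
col 4: top cell = '.' → open
col 5: top cell = 'X' → FULL
col 6: top cell = 'X' → FULL

Answer: 3,4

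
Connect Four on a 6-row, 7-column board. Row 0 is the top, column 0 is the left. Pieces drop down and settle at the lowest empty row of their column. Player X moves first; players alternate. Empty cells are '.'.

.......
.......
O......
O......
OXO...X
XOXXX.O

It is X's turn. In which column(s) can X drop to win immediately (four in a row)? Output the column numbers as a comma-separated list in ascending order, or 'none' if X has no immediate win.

col 0: drop X → no win
col 1: drop X → no win
col 2: drop X → no win
col 3: drop X → no win
col 4: drop X → no win
col 5: drop X → WIN!
col 6: drop X → no win

Answer: 5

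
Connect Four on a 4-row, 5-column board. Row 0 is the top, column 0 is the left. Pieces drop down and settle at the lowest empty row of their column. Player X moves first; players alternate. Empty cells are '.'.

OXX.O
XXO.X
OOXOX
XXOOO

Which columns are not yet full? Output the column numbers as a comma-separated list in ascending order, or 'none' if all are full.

col 0: top cell = 'O' → FULL
col 1: top cell = 'X' → FULL
col 2: top cell = 'X' → FULL
col 3: top cell = '.' → open
col 4: top cell = 'O' → FULL

Answer: 3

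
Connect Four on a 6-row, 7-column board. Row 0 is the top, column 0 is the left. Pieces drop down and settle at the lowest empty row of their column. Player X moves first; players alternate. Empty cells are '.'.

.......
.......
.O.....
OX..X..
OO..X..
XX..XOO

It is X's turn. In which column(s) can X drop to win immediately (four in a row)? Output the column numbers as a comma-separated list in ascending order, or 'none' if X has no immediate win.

col 0: drop X → no win
col 1: drop X → no win
col 2: drop X → no win
col 3: drop X → no win
col 4: drop X → WIN!
col 5: drop X → no win
col 6: drop X → no win

Answer: 4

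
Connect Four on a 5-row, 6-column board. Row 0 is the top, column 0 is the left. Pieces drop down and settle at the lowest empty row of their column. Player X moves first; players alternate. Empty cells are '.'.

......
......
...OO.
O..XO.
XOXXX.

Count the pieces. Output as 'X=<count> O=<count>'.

X=5 O=5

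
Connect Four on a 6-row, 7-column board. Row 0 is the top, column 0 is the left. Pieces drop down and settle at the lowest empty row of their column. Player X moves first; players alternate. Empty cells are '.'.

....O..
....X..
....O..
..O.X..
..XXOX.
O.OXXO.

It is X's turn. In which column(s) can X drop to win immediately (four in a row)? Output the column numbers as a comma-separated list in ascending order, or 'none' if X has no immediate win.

col 0: drop X → no win
col 1: drop X → no win
col 2: drop X → no win
col 3: drop X → no win
col 5: drop X → no win
col 6: drop X → no win

Answer: none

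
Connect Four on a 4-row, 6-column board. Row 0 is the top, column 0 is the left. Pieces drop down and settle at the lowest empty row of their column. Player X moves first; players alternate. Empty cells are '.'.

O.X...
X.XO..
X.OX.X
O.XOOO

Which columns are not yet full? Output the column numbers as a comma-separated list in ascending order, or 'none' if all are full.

Answer: 1,3,4,5

Derivation:
col 0: top cell = 'O' → FULL
col 1: top cell = '.' → open
col 2: top cell = 'X' → FULL
col 3: top cell = '.' → open
col 4: top cell = '.' → open
col 5: top cell = '.' → open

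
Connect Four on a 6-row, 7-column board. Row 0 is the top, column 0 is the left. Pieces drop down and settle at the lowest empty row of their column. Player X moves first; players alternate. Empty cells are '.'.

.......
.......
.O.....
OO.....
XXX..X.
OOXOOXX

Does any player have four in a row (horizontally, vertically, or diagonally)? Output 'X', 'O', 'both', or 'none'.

none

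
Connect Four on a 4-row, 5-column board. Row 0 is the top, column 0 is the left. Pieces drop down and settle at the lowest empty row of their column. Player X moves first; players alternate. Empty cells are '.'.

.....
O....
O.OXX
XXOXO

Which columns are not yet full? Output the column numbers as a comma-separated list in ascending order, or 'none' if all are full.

Answer: 0,1,2,3,4

Derivation:
col 0: top cell = '.' → open
col 1: top cell = '.' → open
col 2: top cell = '.' → open
col 3: top cell = '.' → open
col 4: top cell = '.' → open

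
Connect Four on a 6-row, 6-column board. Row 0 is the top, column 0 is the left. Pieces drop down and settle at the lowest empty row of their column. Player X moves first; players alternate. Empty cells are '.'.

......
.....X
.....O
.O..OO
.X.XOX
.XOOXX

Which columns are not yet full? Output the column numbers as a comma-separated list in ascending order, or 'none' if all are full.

col 0: top cell = '.' → open
col 1: top cell = '.' → open
col 2: top cell = '.' → open
col 3: top cell = '.' → open
col 4: top cell = '.' → open
col 5: top cell = '.' → open

Answer: 0,1,2,3,4,5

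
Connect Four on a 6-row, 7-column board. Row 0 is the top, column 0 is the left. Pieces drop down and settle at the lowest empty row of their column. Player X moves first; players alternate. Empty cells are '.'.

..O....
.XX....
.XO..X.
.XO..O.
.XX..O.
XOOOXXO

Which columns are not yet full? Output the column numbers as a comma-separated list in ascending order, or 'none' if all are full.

col 0: top cell = '.' → open
col 1: top cell = '.' → open
col 2: top cell = 'O' → FULL
col 3: top cell = '.' → open
col 4: top cell = '.' → open
col 5: top cell = '.' → open
col 6: top cell = '.' → open

Answer: 0,1,3,4,5,6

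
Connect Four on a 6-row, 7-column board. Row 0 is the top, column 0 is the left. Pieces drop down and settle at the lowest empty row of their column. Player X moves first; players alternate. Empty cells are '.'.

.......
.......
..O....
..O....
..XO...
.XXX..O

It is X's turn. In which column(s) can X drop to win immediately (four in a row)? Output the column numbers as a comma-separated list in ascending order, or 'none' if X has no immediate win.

col 0: drop X → WIN!
col 1: drop X → no win
col 2: drop X → no win
col 3: drop X → no win
col 4: drop X → WIN!
col 5: drop X → no win
col 6: drop X → no win

Answer: 0,4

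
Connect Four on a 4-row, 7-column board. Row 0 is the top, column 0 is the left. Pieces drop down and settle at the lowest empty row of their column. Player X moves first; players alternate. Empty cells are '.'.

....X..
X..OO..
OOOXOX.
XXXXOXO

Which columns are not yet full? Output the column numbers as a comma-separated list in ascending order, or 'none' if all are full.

Answer: 0,1,2,3,5,6

Derivation:
col 0: top cell = '.' → open
col 1: top cell = '.' → open
col 2: top cell = '.' → open
col 3: top cell = '.' → open
col 4: top cell = 'X' → FULL
col 5: top cell = '.' → open
col 6: top cell = '.' → open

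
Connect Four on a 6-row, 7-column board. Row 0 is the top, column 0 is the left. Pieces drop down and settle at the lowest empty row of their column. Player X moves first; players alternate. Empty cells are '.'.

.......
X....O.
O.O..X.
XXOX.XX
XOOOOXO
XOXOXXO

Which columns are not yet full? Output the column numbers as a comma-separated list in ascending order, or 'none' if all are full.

col 0: top cell = '.' → open
col 1: top cell = '.' → open
col 2: top cell = '.' → open
col 3: top cell = '.' → open
col 4: top cell = '.' → open
col 5: top cell = '.' → open
col 6: top cell = '.' → open

Answer: 0,1,2,3,4,5,6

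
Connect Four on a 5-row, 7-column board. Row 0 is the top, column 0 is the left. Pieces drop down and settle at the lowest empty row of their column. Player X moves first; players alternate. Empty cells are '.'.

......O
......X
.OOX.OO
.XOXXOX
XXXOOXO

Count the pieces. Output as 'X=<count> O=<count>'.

X=10 O=10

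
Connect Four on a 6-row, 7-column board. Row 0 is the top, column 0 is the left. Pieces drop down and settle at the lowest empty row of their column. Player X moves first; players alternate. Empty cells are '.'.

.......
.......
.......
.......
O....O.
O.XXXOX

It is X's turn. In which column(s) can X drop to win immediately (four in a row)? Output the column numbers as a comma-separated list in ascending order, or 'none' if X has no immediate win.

col 0: drop X → no win
col 1: drop X → WIN!
col 2: drop X → no win
col 3: drop X → no win
col 4: drop X → no win
col 5: drop X → no win
col 6: drop X → no win

Answer: 1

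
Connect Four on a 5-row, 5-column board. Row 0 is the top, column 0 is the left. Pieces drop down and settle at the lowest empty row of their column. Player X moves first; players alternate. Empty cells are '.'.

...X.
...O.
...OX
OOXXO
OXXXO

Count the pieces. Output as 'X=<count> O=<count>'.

X=7 O=7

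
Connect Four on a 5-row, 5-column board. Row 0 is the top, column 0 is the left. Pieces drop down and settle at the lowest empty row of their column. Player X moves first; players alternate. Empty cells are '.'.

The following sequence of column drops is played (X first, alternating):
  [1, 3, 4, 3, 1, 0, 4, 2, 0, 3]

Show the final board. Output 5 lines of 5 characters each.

Move 1: X drops in col 1, lands at row 4
Move 2: O drops in col 3, lands at row 4
Move 3: X drops in col 4, lands at row 4
Move 4: O drops in col 3, lands at row 3
Move 5: X drops in col 1, lands at row 3
Move 6: O drops in col 0, lands at row 4
Move 7: X drops in col 4, lands at row 3
Move 8: O drops in col 2, lands at row 4
Move 9: X drops in col 0, lands at row 3
Move 10: O drops in col 3, lands at row 2

Answer: .....
.....
...O.
XX.OX
OXOOX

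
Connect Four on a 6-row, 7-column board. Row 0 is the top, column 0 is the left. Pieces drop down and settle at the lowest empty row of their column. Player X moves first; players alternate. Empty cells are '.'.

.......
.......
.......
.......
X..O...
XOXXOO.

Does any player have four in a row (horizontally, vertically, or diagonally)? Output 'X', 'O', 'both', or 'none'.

none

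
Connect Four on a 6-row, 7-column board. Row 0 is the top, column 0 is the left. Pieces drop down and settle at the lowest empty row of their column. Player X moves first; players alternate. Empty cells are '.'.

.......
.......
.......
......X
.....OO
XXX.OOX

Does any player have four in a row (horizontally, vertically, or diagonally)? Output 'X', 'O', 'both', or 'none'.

none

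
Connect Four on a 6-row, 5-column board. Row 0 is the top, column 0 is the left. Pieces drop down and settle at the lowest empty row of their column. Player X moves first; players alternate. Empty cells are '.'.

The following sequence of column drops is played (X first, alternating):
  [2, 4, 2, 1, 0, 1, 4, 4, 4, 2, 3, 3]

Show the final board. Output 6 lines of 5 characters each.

Move 1: X drops in col 2, lands at row 5
Move 2: O drops in col 4, lands at row 5
Move 3: X drops in col 2, lands at row 4
Move 4: O drops in col 1, lands at row 5
Move 5: X drops in col 0, lands at row 5
Move 6: O drops in col 1, lands at row 4
Move 7: X drops in col 4, lands at row 4
Move 8: O drops in col 4, lands at row 3
Move 9: X drops in col 4, lands at row 2
Move 10: O drops in col 2, lands at row 3
Move 11: X drops in col 3, lands at row 5
Move 12: O drops in col 3, lands at row 4

Answer: .....
.....
....X
..O.O
.OXOX
XOXXO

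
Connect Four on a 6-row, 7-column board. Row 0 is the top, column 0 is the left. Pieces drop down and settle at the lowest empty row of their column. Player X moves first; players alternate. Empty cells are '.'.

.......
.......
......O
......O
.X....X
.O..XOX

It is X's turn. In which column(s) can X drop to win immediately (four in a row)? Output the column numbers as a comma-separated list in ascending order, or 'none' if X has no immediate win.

Answer: none

Derivation:
col 0: drop X → no win
col 1: drop X → no win
col 2: drop X → no win
col 3: drop X → no win
col 4: drop X → no win
col 5: drop X → no win
col 6: drop X → no win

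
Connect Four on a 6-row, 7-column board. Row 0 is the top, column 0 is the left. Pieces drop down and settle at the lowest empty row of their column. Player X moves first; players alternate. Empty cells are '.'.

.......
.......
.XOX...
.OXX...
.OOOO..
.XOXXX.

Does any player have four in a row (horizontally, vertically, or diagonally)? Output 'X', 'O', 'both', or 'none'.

O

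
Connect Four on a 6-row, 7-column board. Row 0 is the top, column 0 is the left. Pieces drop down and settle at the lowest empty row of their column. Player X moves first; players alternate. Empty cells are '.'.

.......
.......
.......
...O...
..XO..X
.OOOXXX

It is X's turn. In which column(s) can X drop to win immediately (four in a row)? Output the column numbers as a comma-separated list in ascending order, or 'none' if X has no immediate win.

col 0: drop X → no win
col 1: drop X → no win
col 2: drop X → no win
col 3: drop X → no win
col 4: drop X → no win
col 5: drop X → no win
col 6: drop X → no win

Answer: none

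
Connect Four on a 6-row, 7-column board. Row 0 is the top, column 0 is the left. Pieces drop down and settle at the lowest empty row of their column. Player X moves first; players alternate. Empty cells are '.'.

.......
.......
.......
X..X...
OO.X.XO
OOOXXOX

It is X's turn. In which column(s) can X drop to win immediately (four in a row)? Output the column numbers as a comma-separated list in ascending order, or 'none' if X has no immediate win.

Answer: 3

Derivation:
col 0: drop X → no win
col 1: drop X → no win
col 2: drop X → no win
col 3: drop X → WIN!
col 4: drop X → no win
col 5: drop X → no win
col 6: drop X → no win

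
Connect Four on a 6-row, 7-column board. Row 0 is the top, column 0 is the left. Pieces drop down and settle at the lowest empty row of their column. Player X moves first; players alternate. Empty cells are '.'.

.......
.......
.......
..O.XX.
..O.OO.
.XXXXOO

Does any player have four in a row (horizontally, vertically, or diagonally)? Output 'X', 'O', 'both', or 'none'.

X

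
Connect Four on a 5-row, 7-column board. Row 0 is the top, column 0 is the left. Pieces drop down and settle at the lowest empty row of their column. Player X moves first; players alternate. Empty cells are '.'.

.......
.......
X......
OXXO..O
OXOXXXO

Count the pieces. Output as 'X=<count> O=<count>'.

X=7 O=6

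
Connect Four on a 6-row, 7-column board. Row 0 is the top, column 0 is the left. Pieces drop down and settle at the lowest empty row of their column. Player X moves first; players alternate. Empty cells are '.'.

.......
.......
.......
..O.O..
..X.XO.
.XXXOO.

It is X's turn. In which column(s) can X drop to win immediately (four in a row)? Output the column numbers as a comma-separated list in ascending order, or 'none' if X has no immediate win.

Answer: 0

Derivation:
col 0: drop X → WIN!
col 1: drop X → no win
col 2: drop X → no win
col 3: drop X → no win
col 4: drop X → no win
col 5: drop X → no win
col 6: drop X → no win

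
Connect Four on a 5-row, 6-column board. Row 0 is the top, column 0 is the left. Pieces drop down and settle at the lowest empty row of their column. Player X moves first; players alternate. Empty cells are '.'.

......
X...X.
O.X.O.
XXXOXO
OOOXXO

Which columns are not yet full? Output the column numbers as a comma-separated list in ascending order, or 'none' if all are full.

Answer: 0,1,2,3,4,5

Derivation:
col 0: top cell = '.' → open
col 1: top cell = '.' → open
col 2: top cell = '.' → open
col 3: top cell = '.' → open
col 4: top cell = '.' → open
col 5: top cell = '.' → open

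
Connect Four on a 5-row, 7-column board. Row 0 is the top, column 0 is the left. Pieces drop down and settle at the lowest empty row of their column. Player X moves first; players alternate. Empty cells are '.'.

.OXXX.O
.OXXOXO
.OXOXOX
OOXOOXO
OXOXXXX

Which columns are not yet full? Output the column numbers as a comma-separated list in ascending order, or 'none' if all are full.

col 0: top cell = '.' → open
col 1: top cell = 'O' → FULL
col 2: top cell = 'X' → FULL
col 3: top cell = 'X' → FULL
col 4: top cell = 'X' → FULL
col 5: top cell = '.' → open
col 6: top cell = 'O' → FULL

Answer: 0,5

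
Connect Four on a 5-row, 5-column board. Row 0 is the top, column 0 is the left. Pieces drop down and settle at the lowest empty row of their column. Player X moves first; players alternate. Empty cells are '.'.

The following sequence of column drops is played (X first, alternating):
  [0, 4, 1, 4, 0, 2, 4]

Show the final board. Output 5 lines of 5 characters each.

Move 1: X drops in col 0, lands at row 4
Move 2: O drops in col 4, lands at row 4
Move 3: X drops in col 1, lands at row 4
Move 4: O drops in col 4, lands at row 3
Move 5: X drops in col 0, lands at row 3
Move 6: O drops in col 2, lands at row 4
Move 7: X drops in col 4, lands at row 2

Answer: .....
.....
....X
X...O
XXO.O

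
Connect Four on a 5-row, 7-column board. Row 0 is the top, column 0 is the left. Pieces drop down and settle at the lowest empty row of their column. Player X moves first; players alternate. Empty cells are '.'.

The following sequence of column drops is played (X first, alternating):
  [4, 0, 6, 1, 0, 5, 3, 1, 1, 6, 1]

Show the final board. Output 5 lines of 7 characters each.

Move 1: X drops in col 4, lands at row 4
Move 2: O drops in col 0, lands at row 4
Move 3: X drops in col 6, lands at row 4
Move 4: O drops in col 1, lands at row 4
Move 5: X drops in col 0, lands at row 3
Move 6: O drops in col 5, lands at row 4
Move 7: X drops in col 3, lands at row 4
Move 8: O drops in col 1, lands at row 3
Move 9: X drops in col 1, lands at row 2
Move 10: O drops in col 6, lands at row 3
Move 11: X drops in col 1, lands at row 1

Answer: .......
.X.....
.X.....
XO....O
OO.XXOX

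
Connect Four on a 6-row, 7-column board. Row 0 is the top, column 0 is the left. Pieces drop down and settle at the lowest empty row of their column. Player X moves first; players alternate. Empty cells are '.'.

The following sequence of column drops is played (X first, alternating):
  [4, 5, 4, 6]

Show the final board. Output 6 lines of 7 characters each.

Answer: .......
.......
.......
.......
....X..
....XOO

Derivation:
Move 1: X drops in col 4, lands at row 5
Move 2: O drops in col 5, lands at row 5
Move 3: X drops in col 4, lands at row 4
Move 4: O drops in col 6, lands at row 5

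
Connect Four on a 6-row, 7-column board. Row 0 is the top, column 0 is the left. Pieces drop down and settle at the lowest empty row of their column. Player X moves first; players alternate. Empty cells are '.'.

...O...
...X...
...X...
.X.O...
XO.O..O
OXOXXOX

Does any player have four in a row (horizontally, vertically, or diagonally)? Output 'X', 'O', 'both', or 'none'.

none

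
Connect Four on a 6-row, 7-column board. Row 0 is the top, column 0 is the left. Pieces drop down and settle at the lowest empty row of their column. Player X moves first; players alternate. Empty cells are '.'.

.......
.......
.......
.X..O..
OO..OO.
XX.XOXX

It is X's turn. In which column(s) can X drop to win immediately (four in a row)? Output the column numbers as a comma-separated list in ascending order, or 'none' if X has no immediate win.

Answer: 2

Derivation:
col 0: drop X → no win
col 1: drop X → no win
col 2: drop X → WIN!
col 3: drop X → no win
col 4: drop X → no win
col 5: drop X → no win
col 6: drop X → no win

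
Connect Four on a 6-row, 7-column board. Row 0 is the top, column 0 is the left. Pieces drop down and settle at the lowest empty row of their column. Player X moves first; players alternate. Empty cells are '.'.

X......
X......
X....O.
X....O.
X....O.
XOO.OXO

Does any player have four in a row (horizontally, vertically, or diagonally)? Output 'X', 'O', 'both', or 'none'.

X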